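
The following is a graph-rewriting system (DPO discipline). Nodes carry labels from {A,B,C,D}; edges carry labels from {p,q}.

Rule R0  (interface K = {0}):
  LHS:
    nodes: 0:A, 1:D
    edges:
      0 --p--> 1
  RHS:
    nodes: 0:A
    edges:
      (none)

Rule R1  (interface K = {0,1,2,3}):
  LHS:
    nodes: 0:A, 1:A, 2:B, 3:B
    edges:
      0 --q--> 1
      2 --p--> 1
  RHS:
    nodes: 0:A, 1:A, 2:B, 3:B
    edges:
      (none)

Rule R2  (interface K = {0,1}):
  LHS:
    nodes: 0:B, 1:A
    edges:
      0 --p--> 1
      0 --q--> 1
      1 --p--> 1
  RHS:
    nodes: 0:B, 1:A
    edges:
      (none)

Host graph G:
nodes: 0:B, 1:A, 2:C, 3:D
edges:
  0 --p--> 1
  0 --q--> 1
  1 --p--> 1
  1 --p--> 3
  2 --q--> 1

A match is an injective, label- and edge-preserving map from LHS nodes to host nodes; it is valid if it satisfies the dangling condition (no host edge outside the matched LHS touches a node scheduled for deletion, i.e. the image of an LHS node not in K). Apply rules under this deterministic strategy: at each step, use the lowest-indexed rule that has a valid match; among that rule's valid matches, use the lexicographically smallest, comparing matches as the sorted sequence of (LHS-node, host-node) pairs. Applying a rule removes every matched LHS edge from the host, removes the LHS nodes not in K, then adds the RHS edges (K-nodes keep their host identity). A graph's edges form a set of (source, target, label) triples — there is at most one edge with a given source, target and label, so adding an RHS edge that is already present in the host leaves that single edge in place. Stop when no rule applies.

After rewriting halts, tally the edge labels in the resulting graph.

Answer: q:1

Rewrite trace:
start.  V:4 E:5  edges: 0-p->1 0-q->1 1-p->1 1-p->3 2-q->1
1. fire R0 via {0↦1, 1↦3}  →  V:3 E:4  edges: 0-p->1 0-q->1 1-p->1 2-q->1
2. fire R2 via {0↦0, 1↦1}  →  V:3 E:1  edges: 2-q->1
normal form: no rule applies after step 2
NF edges: [(2, 1, 'q')]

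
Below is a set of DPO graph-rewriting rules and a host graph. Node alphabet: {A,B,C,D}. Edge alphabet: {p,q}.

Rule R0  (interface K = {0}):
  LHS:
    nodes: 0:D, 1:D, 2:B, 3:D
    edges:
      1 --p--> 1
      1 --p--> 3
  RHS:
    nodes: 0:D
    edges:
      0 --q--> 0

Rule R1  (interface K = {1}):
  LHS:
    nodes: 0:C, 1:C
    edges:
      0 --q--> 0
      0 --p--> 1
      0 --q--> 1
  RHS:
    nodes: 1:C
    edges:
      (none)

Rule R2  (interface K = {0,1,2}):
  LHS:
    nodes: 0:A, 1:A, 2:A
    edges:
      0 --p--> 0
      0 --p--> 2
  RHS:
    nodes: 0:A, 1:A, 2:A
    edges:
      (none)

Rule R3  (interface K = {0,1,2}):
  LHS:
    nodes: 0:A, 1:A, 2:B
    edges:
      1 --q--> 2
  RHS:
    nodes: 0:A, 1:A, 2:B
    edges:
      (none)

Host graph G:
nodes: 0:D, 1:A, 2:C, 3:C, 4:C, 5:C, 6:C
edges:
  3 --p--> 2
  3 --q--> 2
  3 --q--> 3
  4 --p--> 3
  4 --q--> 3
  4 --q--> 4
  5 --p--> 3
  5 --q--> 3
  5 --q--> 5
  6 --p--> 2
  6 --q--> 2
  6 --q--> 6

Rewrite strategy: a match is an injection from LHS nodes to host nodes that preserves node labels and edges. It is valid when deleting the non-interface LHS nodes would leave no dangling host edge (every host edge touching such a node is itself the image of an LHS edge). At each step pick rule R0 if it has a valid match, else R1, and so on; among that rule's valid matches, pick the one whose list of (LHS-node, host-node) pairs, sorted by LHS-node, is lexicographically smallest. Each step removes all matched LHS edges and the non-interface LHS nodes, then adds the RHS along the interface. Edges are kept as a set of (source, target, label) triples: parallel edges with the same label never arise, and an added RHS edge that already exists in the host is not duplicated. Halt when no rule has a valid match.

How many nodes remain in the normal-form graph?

initial: |V|=7 |E|=12  E = 3-p->2 3-q->2 3-q->3 4-p->3 4-q->3 4-q->4 5-p->3 5-q->3 5-q->5 6-p->2 6-q->2 6-q->6
step 1: apply R1 at {0↦4, 1↦3}  → |V|=6 |E|=9  E = 3-p->2 3-q->2 3-q->3 5-p->3 5-q->3 5-q->5 6-p->2 6-q->2 6-q->6
step 2: apply R1 at {0↦5, 1↦3}  → |V|=5 |E|=6  E = 3-p->2 3-q->2 3-q->3 6-p->2 6-q->2 6-q->6
step 3: apply R1 at {0↦3, 1↦2}  → |V|=4 |E|=3  E = 6-p->2 6-q->2 6-q->6
step 4: apply R1 at {0↦6, 1↦2}  → |V|=3 |E|=0  E = ∅
halt: no rule applies after step 4
NF nodes: {0:D, 1:A, 2:C}

Answer: 3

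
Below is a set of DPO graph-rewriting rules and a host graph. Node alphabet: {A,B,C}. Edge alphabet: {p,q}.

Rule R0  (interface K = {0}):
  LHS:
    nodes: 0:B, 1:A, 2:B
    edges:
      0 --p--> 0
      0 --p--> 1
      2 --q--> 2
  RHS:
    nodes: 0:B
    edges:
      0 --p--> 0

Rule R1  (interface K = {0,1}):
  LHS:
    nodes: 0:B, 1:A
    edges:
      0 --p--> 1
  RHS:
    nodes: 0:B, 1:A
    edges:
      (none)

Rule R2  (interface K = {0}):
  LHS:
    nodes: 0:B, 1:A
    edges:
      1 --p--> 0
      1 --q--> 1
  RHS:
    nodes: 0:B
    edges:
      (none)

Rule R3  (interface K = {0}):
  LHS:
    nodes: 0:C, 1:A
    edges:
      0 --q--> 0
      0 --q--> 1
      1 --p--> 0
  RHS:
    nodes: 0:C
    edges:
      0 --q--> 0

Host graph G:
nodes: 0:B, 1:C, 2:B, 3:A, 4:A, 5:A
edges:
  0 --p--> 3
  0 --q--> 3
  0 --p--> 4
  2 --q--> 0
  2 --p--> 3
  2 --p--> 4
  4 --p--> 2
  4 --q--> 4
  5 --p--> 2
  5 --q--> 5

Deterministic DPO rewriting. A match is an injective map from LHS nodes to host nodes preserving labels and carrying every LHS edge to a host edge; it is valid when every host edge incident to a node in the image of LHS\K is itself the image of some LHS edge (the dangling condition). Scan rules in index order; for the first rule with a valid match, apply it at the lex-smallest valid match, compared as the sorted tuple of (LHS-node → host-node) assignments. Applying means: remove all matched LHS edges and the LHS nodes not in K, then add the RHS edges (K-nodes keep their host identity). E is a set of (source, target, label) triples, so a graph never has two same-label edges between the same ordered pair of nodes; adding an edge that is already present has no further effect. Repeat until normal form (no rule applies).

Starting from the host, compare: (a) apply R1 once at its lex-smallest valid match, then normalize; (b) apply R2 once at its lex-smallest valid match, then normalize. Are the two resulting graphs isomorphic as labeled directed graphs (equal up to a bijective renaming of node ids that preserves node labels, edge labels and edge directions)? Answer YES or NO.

Answer: YES

Steps:
branch R1-first: apply at {0↦0, 1↦3} → |E|=9, then 5 more step(s) → NF |V|=4 |E|=2 V={0:B, 1:C, 2:B, 3:A} E=0-q->3 2-q->0
branch R2-first: apply at {0↦2, 1↦5} → |E|=8, then 5 more step(s) → NF |V|=4 |E|=2 V={0:B, 1:C, 2:B, 3:A} E=0-q->3 2-q->0
graphs isomorphic (equal up to label-preserving node renaming)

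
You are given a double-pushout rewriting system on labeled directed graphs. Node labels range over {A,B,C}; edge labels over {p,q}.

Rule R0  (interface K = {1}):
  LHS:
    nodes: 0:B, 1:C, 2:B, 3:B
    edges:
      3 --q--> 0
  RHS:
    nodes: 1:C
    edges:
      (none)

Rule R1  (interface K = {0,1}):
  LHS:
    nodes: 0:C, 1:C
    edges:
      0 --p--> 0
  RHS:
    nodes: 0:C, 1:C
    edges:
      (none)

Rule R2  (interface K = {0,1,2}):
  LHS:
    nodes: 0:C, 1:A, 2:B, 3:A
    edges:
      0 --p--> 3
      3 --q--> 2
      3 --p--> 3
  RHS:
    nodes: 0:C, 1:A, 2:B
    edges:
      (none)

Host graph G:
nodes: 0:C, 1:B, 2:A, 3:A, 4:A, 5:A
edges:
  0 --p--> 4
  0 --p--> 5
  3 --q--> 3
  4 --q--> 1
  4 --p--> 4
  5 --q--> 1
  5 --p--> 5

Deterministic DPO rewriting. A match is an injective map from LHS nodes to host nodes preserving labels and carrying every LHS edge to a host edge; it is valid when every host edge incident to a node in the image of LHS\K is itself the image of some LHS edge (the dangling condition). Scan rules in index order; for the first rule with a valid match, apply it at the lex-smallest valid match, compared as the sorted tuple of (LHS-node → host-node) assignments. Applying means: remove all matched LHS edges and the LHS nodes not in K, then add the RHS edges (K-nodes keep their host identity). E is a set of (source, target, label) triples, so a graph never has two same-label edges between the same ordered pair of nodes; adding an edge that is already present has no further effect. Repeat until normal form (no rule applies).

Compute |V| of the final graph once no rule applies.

initial: |V|=6 |E|=7  E = 0-p->4 0-p->5 3-q->3 4-q->1 4-p->4 5-q->1 5-p->5
step 1: apply R2 at {0↦0, 1↦2, 2↦1, 3↦4}  → |V|=5 |E|=4  E = 0-p->5 3-q->3 5-q->1 5-p->5
step 2: apply R2 at {0↦0, 1↦2, 2↦1, 3↦5}  → |V|=4 |E|=1  E = 3-q->3
normal form: no rule applies after step 2
NF nodes: {0:C, 1:B, 2:A, 3:A}

Answer: 4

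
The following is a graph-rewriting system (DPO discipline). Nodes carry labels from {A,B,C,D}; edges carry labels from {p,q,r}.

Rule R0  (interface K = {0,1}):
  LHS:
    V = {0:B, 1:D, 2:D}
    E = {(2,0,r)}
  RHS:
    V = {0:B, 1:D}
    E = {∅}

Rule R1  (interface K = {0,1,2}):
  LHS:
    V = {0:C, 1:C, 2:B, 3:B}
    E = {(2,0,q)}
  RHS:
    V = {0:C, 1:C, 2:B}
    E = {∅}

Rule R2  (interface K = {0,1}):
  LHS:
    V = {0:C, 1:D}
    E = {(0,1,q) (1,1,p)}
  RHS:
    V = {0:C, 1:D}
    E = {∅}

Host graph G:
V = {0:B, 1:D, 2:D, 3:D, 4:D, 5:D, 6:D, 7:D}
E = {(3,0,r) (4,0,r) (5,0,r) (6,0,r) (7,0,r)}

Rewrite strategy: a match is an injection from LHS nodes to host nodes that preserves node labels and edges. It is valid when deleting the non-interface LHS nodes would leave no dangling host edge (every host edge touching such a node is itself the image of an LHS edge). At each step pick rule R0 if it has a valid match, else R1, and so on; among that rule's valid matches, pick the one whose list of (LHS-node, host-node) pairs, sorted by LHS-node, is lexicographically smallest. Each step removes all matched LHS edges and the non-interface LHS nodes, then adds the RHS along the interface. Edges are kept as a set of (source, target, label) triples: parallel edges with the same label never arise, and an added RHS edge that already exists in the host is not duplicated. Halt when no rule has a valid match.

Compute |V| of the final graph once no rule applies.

Answer: 3

Rewrite trace:
initial: |V|=8 |E|=5  E = 3-r->0 4-r->0 5-r->0 6-r->0 7-r->0
step 1: apply R0 at {0↦0, 1↦1, 2↦3}  → |V|=7 |E|=4  E = 4-r->0 5-r->0 6-r->0 7-r->0
step 2: apply R0 at {0↦0, 1↦1, 2↦4}  → |V|=6 |E|=3  E = 5-r->0 6-r->0 7-r->0
step 3: apply R0 at {0↦0, 1↦1, 2↦5}  → |V|=5 |E|=2  E = 6-r->0 7-r->0
step 4: apply R0 at {0↦0, 1↦1, 2↦6}  → |V|=4 |E|=1  E = 7-r->0
step 5: apply R0 at {0↦0, 1↦1, 2↦7}  → |V|=3 |E|=0  E = ∅
halt: no rule applies after step 5
NF nodes: {0:B, 1:D, 2:D}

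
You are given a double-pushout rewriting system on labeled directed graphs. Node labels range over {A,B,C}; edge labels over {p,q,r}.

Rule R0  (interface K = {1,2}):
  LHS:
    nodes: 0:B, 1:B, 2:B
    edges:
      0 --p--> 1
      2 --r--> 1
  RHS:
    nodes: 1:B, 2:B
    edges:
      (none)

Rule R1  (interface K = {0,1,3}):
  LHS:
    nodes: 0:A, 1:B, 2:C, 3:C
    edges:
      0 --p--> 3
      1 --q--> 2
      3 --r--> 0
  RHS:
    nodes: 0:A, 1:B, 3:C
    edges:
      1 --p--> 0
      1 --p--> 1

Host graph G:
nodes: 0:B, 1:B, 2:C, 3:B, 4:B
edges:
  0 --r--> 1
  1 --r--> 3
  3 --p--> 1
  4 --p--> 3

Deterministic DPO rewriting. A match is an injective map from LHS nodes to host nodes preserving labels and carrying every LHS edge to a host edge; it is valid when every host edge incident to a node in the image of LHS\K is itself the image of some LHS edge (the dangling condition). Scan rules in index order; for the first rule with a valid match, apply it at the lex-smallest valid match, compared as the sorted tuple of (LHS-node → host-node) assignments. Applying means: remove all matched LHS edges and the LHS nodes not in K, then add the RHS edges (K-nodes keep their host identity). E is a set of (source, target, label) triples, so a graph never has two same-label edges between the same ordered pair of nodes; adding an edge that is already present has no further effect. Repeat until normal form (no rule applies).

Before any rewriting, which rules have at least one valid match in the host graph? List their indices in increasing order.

R0: 1 valid match — {0↦4, 1↦3, 2↦1}
R1: no valid match — LHS pattern not found

Answer: [R0]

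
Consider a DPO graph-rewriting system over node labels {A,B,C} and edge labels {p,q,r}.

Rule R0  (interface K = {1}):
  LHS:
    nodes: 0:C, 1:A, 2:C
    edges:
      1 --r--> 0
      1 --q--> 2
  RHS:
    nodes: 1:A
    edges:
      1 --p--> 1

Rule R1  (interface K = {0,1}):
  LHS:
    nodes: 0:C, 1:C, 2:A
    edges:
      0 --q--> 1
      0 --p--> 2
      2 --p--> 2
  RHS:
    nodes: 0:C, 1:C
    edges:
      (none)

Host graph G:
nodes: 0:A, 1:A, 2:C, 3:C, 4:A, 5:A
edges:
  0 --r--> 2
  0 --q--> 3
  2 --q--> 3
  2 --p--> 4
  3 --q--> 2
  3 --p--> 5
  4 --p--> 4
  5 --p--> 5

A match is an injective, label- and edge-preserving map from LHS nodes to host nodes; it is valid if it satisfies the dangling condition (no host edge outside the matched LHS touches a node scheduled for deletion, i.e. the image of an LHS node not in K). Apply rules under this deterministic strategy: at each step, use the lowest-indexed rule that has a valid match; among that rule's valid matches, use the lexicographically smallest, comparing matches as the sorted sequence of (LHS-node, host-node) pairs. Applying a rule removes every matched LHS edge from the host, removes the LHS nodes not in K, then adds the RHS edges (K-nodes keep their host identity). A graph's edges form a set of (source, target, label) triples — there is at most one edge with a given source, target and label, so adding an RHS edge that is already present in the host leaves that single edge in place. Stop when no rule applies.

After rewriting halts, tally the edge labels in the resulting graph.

Answer: p:1

Rewrite trace:
start.  V:6 E:8  edges: 0-r->2 0-q->3 2-q->3 2-p->4 3-q->2 3-p->5 4-p->4 5-p->5
1. fire R1 via {0↦2, 1↦3, 2↦4}  →  V:5 E:5  edges: 0-r->2 0-q->3 3-q->2 3-p->5 5-p->5
2. fire R1 via {0↦3, 1↦2, 2↦5}  →  V:4 E:2  edges: 0-r->2 0-q->3
3. fire R0 via {0↦2, 1↦0, 2↦3}  →  V:2 E:1  edges: 0-p->0
normal form: no rule applies after step 3
NF edges: [(0, 0, 'p')]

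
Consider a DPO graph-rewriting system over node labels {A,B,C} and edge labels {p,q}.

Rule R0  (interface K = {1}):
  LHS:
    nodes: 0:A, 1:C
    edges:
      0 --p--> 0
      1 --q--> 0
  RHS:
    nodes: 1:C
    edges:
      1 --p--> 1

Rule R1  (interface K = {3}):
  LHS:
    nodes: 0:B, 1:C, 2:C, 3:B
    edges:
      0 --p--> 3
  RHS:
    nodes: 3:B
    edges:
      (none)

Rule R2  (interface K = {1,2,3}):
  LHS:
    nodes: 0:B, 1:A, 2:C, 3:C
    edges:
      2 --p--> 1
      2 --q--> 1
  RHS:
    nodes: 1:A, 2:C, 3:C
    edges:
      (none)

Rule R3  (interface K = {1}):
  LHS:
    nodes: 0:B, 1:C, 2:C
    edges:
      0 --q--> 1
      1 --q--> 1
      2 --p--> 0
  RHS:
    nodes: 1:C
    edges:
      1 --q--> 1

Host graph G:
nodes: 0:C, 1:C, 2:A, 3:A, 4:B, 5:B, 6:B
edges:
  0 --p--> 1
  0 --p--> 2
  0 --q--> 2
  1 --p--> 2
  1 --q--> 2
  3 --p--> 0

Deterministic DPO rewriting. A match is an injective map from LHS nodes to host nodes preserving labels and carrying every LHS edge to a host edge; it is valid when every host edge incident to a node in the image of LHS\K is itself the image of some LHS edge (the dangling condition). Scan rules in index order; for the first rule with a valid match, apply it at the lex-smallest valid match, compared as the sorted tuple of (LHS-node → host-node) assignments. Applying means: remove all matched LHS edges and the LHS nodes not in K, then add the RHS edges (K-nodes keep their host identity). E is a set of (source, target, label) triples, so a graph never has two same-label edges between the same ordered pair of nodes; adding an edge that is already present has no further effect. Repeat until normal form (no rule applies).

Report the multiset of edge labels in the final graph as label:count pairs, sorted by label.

Answer: p:2

Steps:
initial: |V|=7 |E|=6  E = 0-p->1 0-p->2 0-q->2 1-p->2 1-q->2 3-p->0
step 1: apply R2 at {0↦4, 1↦2, 2↦0, 3↦1}  → |V|=6 |E|=4  E = 0-p->1 1-p->2 1-q->2 3-p->0
step 2: apply R2 at {0↦5, 1↦2, 2↦1, 3↦0}  → |V|=5 |E|=2  E = 0-p->1 3-p->0
normal form: no rule applies after step 2
NF edges: [(0, 1, 'p'), (3, 0, 'p')]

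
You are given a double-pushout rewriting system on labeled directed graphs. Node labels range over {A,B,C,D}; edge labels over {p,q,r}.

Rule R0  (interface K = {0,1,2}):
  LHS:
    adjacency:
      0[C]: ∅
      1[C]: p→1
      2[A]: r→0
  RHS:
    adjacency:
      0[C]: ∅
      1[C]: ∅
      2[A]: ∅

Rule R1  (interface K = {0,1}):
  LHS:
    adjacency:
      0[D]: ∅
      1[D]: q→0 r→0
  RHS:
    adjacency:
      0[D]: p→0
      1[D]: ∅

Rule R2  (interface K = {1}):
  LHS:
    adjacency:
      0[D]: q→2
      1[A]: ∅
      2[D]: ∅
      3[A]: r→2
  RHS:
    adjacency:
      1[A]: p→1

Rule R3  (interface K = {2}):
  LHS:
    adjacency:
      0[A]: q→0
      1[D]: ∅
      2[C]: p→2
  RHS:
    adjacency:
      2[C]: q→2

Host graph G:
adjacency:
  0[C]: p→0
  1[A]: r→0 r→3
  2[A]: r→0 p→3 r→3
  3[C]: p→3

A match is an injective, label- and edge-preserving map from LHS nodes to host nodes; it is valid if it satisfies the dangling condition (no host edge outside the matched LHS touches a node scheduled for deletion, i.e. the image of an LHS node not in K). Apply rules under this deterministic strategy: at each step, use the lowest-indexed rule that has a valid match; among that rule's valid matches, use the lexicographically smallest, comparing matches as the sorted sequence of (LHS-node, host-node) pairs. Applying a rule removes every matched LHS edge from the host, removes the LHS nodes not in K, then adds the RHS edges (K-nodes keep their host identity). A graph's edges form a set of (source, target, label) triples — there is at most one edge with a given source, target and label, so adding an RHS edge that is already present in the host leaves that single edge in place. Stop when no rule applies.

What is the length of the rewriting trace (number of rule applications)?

Answer: 2

Steps:
start.  V:4 E:7  edges: 0-p->0 1-r->0 1-r->3 2-r->0 2-p->3 2-r->3 3-p->3
1. fire R0 via {0↦0, 1↦3, 2↦1}  →  V:4 E:5  edges: 0-p->0 1-r->3 2-r->0 2-p->3 2-r->3
2. fire R0 via {0↦3, 1↦0, 2↦1}  →  V:4 E:3  edges: 2-r->0 2-p->3 2-r->3
final graph: no rule applies after step 2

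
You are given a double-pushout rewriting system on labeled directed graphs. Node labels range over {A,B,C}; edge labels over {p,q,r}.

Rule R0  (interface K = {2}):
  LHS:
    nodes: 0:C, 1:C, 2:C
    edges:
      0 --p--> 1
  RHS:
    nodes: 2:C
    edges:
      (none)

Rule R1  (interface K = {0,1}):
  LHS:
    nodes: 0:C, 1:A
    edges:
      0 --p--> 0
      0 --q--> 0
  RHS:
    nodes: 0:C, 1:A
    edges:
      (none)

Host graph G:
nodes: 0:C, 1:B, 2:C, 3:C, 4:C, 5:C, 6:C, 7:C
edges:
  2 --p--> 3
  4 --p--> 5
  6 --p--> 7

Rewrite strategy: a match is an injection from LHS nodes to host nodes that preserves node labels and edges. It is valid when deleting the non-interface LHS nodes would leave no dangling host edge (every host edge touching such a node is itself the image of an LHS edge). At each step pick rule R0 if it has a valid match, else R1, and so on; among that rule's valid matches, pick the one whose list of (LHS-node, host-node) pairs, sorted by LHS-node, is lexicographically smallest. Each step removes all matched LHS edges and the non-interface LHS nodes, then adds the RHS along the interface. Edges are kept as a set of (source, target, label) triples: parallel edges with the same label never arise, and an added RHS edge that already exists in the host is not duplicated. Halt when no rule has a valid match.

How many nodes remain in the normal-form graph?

start.  V:8 E:3  edges: 2-p->3 4-p->5 6-p->7
1. fire R0 via {0↦2, 1↦3, 2↦0}  →  V:6 E:2  edges: 4-p->5 6-p->7
2. fire R0 via {0↦4, 1↦5, 2↦0}  →  V:4 E:1  edges: 6-p->7
3. fire R0 via {0↦6, 1↦7, 2↦0}  →  V:2 E:0  edges: ∅
final graph: no rule applies after step 3
NF nodes: {0:C, 1:B}

Answer: 2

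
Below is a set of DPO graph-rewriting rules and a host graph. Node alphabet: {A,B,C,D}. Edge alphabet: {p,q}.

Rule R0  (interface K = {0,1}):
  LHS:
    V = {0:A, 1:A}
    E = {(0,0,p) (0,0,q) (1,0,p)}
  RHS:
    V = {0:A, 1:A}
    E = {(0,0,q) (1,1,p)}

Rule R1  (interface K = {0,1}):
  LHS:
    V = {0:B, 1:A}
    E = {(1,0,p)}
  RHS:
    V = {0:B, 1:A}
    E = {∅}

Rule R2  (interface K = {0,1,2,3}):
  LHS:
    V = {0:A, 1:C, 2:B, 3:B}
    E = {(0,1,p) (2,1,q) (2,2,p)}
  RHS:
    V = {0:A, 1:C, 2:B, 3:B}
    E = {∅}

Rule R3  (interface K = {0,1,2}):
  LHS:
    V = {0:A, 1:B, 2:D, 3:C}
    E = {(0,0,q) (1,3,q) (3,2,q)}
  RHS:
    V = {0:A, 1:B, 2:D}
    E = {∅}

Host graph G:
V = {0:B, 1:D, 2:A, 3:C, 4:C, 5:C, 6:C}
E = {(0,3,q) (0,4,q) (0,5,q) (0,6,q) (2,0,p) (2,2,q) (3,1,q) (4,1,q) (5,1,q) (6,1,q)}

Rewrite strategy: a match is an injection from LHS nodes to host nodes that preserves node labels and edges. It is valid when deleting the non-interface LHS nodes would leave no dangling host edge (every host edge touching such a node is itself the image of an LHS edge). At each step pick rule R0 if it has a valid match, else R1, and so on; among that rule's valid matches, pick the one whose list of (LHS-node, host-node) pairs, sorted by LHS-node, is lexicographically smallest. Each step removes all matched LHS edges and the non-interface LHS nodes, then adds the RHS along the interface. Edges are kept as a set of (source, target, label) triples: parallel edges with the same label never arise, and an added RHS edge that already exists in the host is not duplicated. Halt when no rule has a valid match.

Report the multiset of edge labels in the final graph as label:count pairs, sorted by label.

Answer: q:6

Rewrite trace:
initial: |V|=7 |E|=10  E = 0-q->3 0-q->4 0-q->5 0-q->6 2-p->0 2-q->2 3-q->1 4-q->1 5-q->1 6-q->1
step 1: apply R1 at {0↦0, 1↦2}  → |V|=7 |E|=9  E = 0-q->3 0-q->4 0-q->5 0-q->6 2-q->2 3-q->1 4-q->1 5-q->1 6-q->1
step 2: apply R3 at {0↦2, 1↦0, 2↦1, 3↦3}  → |V|=6 |E|=6  E = 0-q->4 0-q->5 0-q->6 4-q->1 5-q->1 6-q->1
normal form: no rule applies after step 2
NF edges: [(0, 4, 'q'), (0, 5, 'q'), (0, 6, 'q'), (4, 1, 'q'), (5, 1, 'q'), (6, 1, 'q')]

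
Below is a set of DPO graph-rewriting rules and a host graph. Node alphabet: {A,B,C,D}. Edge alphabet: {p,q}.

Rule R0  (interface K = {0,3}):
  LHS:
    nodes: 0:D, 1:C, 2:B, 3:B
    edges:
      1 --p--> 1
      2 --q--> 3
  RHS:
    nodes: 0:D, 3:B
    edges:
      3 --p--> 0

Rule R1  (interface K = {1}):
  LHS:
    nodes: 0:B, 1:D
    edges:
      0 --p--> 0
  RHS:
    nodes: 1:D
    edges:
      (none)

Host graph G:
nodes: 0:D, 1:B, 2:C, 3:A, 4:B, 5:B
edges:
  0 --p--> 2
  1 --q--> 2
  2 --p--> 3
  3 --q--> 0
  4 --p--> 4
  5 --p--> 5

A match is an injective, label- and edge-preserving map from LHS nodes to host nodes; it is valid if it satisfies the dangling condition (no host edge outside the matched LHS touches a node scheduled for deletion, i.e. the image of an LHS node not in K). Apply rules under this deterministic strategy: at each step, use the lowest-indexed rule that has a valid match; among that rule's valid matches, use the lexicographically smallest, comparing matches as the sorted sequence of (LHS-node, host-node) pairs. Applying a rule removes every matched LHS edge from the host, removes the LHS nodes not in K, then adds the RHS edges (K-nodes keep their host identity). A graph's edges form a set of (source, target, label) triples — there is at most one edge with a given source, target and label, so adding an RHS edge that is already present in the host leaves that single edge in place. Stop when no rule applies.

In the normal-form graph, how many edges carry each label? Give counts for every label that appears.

Answer: p:2 q:2

Rewrite trace:
initial: |V|=6 |E|=6  E = 0-p->2 1-q->2 2-p->3 3-q->0 4-p->4 5-p->5
step 1: apply R1 at {0↦4, 1↦0}  → |V|=5 |E|=5  E = 0-p->2 1-q->2 2-p->3 3-q->0 5-p->5
step 2: apply R1 at {0↦5, 1↦0}  → |V|=4 |E|=4  E = 0-p->2 1-q->2 2-p->3 3-q->0
final graph: no rule applies after step 2
NF edges: [(0, 2, 'p'), (1, 2, 'q'), (2, 3, 'p'), (3, 0, 'q')]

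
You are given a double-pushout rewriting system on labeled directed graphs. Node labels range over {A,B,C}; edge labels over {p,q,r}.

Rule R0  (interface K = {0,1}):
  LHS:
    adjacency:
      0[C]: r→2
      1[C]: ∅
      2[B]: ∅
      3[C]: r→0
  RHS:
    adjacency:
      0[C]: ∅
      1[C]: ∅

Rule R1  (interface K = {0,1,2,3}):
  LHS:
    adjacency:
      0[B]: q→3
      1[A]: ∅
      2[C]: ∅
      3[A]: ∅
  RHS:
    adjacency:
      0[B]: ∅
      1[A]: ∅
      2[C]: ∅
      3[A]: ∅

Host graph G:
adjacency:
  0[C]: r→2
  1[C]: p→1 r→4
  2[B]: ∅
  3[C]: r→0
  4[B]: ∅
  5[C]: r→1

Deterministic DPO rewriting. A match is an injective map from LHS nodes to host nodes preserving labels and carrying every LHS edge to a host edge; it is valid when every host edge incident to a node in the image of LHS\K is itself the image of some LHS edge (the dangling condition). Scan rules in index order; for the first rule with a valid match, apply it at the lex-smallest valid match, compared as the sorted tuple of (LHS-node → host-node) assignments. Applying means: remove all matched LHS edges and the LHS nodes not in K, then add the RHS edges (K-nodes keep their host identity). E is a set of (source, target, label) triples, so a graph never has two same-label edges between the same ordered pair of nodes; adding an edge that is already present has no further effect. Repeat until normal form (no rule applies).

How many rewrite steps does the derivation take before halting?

initial: |V|=6 |E|=5  E = 0-r->2 1-p->1 1-r->4 3-r->0 5-r->1
step 1: apply R0 at {0↦0, 1↦1, 2↦2, 3↦3}  → |V|=4 |E|=3  E = 1-p->1 1-r->4 5-r->1
step 2: apply R0 at {0↦1, 1↦0, 2↦4, 3↦5}  → |V|=2 |E|=1  E = 1-p->1
final graph: no rule applies after step 2

Answer: 2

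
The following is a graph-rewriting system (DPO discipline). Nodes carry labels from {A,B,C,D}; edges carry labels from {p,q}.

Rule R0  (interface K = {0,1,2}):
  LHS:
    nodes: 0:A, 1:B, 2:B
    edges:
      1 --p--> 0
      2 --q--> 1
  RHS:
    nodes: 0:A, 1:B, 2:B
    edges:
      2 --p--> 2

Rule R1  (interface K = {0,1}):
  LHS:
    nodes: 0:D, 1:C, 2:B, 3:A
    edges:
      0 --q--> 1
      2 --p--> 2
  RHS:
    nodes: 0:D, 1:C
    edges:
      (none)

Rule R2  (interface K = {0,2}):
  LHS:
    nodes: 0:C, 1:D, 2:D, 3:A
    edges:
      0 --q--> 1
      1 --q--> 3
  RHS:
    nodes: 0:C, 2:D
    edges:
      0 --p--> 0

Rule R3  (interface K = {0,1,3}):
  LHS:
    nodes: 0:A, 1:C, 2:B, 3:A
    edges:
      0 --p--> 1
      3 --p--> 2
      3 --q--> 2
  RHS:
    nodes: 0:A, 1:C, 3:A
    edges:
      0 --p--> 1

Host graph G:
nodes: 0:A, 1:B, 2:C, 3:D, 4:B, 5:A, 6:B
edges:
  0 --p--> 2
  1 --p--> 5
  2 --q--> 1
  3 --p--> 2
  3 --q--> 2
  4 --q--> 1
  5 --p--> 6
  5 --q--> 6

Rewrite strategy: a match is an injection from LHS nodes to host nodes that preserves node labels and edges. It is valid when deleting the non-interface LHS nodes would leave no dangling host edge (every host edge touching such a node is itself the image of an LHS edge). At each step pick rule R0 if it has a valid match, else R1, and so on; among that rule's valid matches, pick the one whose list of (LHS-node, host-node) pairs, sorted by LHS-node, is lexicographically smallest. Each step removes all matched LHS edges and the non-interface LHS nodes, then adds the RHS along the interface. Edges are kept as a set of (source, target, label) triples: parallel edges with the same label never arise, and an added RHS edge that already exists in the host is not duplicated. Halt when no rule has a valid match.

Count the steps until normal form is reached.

start.  V:7 E:8  edges: 0-p->2 1-p->5 2-q->1 3-p->2 3-q->2 4-q->1 5-p->6 5-q->6
1. fire R0 via {0↦5, 1↦1, 2↦4}  →  V:7 E:7  edges: 0-p->2 2-q->1 3-p->2 3-q->2 4-p->4 5-p->6 5-q->6
2. fire R3 via {0↦0, 1↦2, 2↦6, 3↦5}  →  V:6 E:5  edges: 0-p->2 2-q->1 3-p->2 3-q->2 4-p->4
3. fire R1 via {0↦3, 1↦2, 2↦4, 3↦5}  →  V:4 E:3  edges: 0-p->2 2-q->1 3-p->2
halt: no rule applies after step 3

Answer: 3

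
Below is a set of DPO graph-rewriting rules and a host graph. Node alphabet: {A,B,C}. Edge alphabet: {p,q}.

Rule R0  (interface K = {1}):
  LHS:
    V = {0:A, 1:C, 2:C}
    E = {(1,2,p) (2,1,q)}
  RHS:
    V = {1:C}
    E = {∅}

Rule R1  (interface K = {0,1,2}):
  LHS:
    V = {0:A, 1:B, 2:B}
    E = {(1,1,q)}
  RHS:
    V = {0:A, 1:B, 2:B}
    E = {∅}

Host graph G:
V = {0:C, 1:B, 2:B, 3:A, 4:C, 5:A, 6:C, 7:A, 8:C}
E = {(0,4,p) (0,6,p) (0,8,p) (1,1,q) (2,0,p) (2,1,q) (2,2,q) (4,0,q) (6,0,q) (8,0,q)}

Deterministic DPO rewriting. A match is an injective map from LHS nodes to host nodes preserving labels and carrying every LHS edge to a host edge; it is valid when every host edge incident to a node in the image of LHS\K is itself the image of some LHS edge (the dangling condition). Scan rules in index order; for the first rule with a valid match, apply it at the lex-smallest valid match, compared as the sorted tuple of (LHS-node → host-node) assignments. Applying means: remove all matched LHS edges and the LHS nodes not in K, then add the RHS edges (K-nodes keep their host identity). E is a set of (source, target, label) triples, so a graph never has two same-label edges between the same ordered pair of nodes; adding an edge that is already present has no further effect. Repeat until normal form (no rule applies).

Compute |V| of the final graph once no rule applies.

Answer: 3

Derivation:
initial: |V|=9 |E|=10  E = 0-p->4 0-p->6 0-p->8 1-q->1 2-p->0 2-q->1 2-q->2 4-q->0 6-q->0 8-q->0
step 1: apply R0 at {0↦3, 1↦0, 2↦4}  → |V|=7 |E|=8  E = 0-p->6 0-p->8 1-q->1 2-p->0 2-q->1 2-q->2 6-q->0 8-q->0
step 2: apply R0 at {0↦5, 1↦0, 2↦6}  → |V|=5 |E|=6  E = 0-p->8 1-q->1 2-p->0 2-q->1 2-q->2 8-q->0
step 3: apply R0 at {0↦7, 1↦0, 2↦8}  → |V|=3 |E|=4  E = 1-q->1 2-p->0 2-q->1 2-q->2
final graph: no rule applies after step 3
NF nodes: {0:C, 1:B, 2:B}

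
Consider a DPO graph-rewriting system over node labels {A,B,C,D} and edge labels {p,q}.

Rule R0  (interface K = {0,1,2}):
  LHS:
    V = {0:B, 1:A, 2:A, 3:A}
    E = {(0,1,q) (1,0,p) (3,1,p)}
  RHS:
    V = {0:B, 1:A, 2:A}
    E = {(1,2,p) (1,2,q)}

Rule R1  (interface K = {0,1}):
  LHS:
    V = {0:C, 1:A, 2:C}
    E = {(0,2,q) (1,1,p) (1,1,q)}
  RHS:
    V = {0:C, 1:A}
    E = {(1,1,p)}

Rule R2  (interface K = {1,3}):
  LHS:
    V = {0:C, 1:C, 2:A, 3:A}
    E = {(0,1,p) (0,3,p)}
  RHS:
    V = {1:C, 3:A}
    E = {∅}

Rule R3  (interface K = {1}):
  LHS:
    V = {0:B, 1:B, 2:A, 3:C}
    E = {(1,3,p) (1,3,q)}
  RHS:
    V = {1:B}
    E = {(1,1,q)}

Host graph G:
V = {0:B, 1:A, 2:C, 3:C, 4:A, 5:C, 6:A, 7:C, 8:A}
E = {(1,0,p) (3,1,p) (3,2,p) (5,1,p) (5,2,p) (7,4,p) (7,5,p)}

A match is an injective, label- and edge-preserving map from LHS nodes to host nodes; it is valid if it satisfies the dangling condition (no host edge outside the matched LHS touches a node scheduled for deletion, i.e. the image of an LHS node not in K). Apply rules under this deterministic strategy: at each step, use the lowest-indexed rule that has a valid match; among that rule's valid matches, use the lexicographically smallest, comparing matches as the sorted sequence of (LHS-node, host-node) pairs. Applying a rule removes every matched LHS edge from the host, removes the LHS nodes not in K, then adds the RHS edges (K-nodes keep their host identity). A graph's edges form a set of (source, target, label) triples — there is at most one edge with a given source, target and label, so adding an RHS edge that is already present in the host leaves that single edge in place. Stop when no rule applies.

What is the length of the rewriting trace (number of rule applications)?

initial: |V|=9 |E|=7  E = 1-p->0 3-p->1 3-p->2 5-p->1 5-p->2 7-p->4 7-p->5
step 1: apply R2 at {0↦3, 1↦2, 2↦6, 3↦1}  → |V|=7 |E|=5  E = 1-p->0 5-p->1 5-p->2 7-p->4 7-p->5
step 2: apply R2 at {0↦7, 1↦5, 2↦8, 3↦4}  → |V|=5 |E|=3  E = 1-p->0 5-p->1 5-p->2
step 3: apply R2 at {0↦5, 1↦2, 2↦4, 3↦1}  → |V|=3 |E|=1  E = 1-p->0
normal form: no rule applies after step 3

Answer: 3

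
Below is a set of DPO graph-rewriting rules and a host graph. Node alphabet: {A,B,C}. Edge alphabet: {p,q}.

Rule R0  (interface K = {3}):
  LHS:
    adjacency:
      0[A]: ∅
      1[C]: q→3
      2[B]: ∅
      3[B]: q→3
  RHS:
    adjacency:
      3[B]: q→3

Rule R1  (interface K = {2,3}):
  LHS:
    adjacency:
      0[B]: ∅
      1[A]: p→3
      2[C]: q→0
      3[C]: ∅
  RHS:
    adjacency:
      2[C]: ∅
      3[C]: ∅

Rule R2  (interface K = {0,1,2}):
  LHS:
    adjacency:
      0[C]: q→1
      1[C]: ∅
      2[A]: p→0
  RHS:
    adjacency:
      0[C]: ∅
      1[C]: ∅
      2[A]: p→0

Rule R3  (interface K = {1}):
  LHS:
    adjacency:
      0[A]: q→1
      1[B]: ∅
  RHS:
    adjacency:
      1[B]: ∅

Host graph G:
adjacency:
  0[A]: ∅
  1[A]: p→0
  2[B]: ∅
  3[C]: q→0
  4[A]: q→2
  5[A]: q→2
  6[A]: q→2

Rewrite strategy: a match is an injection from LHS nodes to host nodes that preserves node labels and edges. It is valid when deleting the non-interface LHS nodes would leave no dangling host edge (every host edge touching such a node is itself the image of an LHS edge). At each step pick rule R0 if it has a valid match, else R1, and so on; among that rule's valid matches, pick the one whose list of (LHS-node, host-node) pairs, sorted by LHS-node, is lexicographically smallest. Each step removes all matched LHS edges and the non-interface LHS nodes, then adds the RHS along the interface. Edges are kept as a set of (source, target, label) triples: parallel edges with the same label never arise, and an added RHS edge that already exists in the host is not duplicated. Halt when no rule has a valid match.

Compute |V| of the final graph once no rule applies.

[0] host  ⇒  7 nodes, 5 edges  {1-p->0 3-q->0 4-q->2 5-q->2 6-q->2}
[1] R3 @ {0↦4, 1↦2}  ⇒  6 nodes, 4 edges  {1-p->0 3-q->0 5-q->2 6-q->2}
[2] R3 @ {0↦5, 1↦2}  ⇒  5 nodes, 3 edges  {1-p->0 3-q->0 6-q->2}
[3] R3 @ {0↦6, 1↦2}  ⇒  4 nodes, 2 edges  {1-p->0 3-q->0}
normal form: no rule applies after step 3
NF nodes: {0:A, 1:A, 2:B, 3:C}

Answer: 4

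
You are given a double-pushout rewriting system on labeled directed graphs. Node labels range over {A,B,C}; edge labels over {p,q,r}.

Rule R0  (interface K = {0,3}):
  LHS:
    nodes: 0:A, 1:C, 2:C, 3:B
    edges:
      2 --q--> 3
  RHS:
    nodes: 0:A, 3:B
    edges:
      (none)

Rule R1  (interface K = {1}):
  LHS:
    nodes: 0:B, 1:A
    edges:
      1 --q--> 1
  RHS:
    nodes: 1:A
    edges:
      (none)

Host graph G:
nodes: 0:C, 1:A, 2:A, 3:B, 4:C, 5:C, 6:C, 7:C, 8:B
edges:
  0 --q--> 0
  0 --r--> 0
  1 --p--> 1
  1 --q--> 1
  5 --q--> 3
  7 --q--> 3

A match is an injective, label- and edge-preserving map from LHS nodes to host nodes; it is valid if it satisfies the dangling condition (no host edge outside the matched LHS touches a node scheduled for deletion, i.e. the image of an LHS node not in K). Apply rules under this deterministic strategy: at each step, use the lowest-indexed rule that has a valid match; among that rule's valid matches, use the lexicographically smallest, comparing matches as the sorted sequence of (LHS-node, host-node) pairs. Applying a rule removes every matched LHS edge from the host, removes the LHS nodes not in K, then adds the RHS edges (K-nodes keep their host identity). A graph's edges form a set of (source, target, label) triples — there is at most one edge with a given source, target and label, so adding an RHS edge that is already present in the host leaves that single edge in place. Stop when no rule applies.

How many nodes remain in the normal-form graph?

initial: |V|=9 |E|=6  E = 0-q->0 0-r->0 1-p->1 1-q->1 5-q->3 7-q->3
step 1: apply R0 at {0↦1, 1↦4, 2↦5, 3↦3}  → |V|=7 |E|=5  E = 0-q->0 0-r->0 1-p->1 1-q->1 7-q->3
step 2: apply R0 at {0↦1, 1↦6, 2↦7, 3↦3}  → |V|=5 |E|=4  E = 0-q->0 0-r->0 1-p->1 1-q->1
step 3: apply R1 at {0↦3, 1↦1}  → |V|=4 |E|=3  E = 0-q->0 0-r->0 1-p->1
halt: no rule applies after step 3
NF nodes: {0:C, 1:A, 2:A, 8:B}

Answer: 4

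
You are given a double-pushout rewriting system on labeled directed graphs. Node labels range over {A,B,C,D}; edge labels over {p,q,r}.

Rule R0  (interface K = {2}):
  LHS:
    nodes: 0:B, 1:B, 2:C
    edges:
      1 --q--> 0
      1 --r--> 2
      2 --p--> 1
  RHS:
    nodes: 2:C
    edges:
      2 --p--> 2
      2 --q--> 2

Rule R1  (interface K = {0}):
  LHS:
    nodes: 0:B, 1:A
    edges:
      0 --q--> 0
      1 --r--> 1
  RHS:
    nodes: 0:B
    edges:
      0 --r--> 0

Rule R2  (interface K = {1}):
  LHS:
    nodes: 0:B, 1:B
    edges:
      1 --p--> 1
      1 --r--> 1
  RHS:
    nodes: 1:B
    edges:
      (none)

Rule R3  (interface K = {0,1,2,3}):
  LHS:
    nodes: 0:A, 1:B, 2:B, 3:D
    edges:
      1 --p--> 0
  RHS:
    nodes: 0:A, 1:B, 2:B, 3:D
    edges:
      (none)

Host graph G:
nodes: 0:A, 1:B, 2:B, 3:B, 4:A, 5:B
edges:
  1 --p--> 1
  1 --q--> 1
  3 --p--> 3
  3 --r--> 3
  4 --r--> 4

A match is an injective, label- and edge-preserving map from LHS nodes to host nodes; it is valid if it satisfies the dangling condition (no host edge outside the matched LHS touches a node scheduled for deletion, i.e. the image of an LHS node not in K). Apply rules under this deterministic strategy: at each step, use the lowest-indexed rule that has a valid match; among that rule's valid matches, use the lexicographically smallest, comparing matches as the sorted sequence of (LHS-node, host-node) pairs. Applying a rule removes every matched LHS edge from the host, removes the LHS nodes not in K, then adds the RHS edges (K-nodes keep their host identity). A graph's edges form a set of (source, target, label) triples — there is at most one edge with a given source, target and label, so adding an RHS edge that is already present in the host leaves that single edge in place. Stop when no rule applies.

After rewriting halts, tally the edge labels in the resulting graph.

Answer: (no edges)

Rewrite trace:
[0] host  ⇒  6 nodes, 5 edges  {1-p->1 1-q->1 3-p->3 3-r->3 4-r->4}
[1] R1 @ {0↦1, 1↦4}  ⇒  5 nodes, 4 edges  {1-p->1 1-r->1 3-p->3 3-r->3}
[2] R2 @ {0↦2, 1↦1}  ⇒  4 nodes, 2 edges  {3-p->3 3-r->3}
[3] R2 @ {0↦1, 1↦3}  ⇒  3 nodes, 0 edges  {∅}
final graph: no rule applies after step 3
NF edges: []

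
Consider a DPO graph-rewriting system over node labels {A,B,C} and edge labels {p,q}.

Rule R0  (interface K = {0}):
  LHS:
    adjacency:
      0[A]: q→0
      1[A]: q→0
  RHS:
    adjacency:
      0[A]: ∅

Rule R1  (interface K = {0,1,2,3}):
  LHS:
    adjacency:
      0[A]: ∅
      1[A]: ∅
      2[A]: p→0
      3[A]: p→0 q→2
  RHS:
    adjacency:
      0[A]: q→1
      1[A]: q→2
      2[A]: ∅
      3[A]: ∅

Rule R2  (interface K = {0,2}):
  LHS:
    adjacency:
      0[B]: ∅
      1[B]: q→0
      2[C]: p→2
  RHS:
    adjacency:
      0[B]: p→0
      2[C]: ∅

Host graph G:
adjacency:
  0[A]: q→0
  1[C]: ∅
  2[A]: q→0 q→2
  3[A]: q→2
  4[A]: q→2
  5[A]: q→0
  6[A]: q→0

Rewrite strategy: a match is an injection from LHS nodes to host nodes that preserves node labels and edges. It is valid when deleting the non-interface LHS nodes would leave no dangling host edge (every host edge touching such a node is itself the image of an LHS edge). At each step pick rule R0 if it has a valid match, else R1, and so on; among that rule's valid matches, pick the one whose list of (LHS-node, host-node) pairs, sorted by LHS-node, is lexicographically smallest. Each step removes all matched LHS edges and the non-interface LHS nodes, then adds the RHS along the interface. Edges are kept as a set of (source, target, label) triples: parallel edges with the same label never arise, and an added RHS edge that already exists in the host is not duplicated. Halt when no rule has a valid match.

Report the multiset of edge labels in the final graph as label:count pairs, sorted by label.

[0] host  ⇒  7 nodes, 7 edges  {0-q->0 2-q->0 2-q->2 3-q->2 4-q->2 5-q->0 6-q->0}
[1] R0 @ {0↦0, 1↦5}  ⇒  6 nodes, 5 edges  {2-q->0 2-q->2 3-q->2 4-q->2 6-q->0}
[2] R0 @ {0↦2, 1↦3}  ⇒  5 nodes, 3 edges  {2-q->0 4-q->2 6-q->0}
normal form: no rule applies after step 2
NF edges: [(2, 0, 'q'), (4, 2, 'q'), (6, 0, 'q')]

Answer: q:3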